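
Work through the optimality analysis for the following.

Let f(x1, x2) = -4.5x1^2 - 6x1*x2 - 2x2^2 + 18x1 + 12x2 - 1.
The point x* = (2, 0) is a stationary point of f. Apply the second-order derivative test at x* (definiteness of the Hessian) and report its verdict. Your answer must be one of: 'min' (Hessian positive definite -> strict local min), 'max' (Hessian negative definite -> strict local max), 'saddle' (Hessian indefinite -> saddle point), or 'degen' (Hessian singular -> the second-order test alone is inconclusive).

Compute the Hessian H = grad^2 f:
  H = [[-9, -6], [-6, -4]]
Verify stationarity: grad f(x*) = H x* + g = (0, 0).
Eigenvalues of H: -13, 0.
H has a zero eigenvalue (singular; negative semidefinite but not definite), so H is neither positive definite, negative definite, nor indefinite. The second-order test alone is inconclusive -> degen.
(Indeed, f is constant along the null direction of H through x*, so x* is not a strict local extremum.)

degen


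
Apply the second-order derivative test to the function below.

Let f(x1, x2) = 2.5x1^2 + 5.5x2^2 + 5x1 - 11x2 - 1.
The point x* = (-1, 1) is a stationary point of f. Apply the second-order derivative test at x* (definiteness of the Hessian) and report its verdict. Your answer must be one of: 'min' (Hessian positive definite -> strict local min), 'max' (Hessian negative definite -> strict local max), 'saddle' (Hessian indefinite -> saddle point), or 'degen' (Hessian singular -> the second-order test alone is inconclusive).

Compute the Hessian H = grad^2 f:
  H = [[5, 0], [0, 11]]
Verify stationarity: grad f(x*) = H x* + g = (0, 0).
Eigenvalues of H: 5, 11.
Both eigenvalues > 0, so H is positive definite -> x* is a strict local min.

min


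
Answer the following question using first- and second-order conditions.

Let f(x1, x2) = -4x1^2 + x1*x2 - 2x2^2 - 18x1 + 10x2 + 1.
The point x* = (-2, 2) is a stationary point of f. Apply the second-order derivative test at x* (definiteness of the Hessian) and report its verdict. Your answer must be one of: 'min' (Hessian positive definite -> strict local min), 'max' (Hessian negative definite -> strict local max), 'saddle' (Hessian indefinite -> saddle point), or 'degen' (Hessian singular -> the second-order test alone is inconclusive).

Compute the Hessian H = grad^2 f:
  H = [[-8, 1], [1, -4]]
Verify stationarity: grad f(x*) = H x* + g = (0, 0).
Eigenvalues of H: -8.2361, -3.7639.
Both eigenvalues < 0, so H is negative definite -> x* is a strict local max.

max


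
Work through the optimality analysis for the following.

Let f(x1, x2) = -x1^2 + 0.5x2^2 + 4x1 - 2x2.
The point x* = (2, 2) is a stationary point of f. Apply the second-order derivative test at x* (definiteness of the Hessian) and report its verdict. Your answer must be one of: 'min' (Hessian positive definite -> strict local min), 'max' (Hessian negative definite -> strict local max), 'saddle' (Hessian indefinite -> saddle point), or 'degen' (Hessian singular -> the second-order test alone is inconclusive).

Compute the Hessian H = grad^2 f:
  H = [[-2, 0], [0, 1]]
Verify stationarity: grad f(x*) = H x* + g = (0, 0).
Eigenvalues of H: -2, 1.
Eigenvalues have mixed signs, so H is indefinite -> x* is a saddle point.

saddle


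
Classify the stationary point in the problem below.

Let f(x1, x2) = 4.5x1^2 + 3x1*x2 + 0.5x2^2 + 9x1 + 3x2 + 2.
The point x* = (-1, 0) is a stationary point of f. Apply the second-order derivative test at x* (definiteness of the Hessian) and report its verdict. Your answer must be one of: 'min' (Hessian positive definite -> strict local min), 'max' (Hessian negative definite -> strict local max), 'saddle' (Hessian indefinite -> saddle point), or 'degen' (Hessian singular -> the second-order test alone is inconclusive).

Compute the Hessian H = grad^2 f:
  H = [[9, 3], [3, 1]]
Verify stationarity: grad f(x*) = H x* + g = (0, 0).
Eigenvalues of H: 0, 10.
H has a zero eigenvalue (singular; positive semidefinite but not definite), so H is neither positive definite, negative definite, nor indefinite. The second-order test alone is inconclusive -> degen.
(Indeed, f is constant along the null direction of H through x*, so x* is not a strict local extremum.)

degen


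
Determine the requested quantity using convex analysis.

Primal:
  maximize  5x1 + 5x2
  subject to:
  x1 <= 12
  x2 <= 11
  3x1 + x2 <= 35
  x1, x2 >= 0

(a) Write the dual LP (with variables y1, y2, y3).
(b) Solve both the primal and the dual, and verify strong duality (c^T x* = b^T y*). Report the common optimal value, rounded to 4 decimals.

The standard primal-dual pair for 'max c^T x s.t. A x <= b, x >= 0' is:
  Dual:  min b^T y  s.t.  A^T y >= c,  y >= 0.

So the dual LP is:
  minimize  12y1 + 11y2 + 35y3
  subject to:
    y1 + 3y3 >= 5
    y2 + y3 >= 5
    y1, y2, y3 >= 0

Solving the primal: x* = (8, 11).
  primal value c^T x* = 95.
Solving the dual: y* = (0, 3.3333, 1.6667).
  dual value b^T y* = 95.
Strong duality: c^T x* = b^T y*. Confirmed.

95


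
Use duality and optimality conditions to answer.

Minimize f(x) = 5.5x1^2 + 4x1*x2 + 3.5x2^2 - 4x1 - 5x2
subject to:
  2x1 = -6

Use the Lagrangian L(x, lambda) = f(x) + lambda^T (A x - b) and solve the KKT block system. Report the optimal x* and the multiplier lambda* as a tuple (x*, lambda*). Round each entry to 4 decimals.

Form the Lagrangian:
  L(x, lambda) = (1/2) x^T Q x + c^T x + lambda^T (A x - b)
Stationarity (grad_x L = 0): Q x + c + A^T lambda = 0.
Primal feasibility: A x = b.

This gives the KKT block system:
  [ Q   A^T ] [ x     ]   [-c ]
  [ A    0  ] [ lambda ] = [ b ]

Solving the linear system:
  x*      = (-3, 2.4286)
  lambda* = (13.6429)
  f(x*)   = 40.8571

x* = (-3, 2.4286), lambda* = (13.6429)


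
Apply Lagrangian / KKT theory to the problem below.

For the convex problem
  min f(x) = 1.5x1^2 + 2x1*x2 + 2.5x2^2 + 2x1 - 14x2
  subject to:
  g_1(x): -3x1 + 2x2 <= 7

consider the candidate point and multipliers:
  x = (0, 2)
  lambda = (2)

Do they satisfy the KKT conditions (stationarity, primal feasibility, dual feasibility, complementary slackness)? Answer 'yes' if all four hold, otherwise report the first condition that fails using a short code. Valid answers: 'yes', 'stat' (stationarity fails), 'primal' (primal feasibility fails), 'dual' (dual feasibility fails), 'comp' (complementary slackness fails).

Gradient of f: grad f(x) = Q x + c = (6, -4)
Constraint values g_i(x) = a_i^T x - b_i:
  g_1((0, 2)) = -3
Stationarity residual: grad f(x) + sum_i lambda_i a_i = (0, 0)
  -> stationarity OK
Primal feasibility (all g_i <= 0): OK
Dual feasibility (all lambda_i >= 0): OK
Complementary slackness (lambda_i * g_i(x) = 0 for all i): FAILS

Verdict: the first failing condition is complementary_slackness -> comp.

comp


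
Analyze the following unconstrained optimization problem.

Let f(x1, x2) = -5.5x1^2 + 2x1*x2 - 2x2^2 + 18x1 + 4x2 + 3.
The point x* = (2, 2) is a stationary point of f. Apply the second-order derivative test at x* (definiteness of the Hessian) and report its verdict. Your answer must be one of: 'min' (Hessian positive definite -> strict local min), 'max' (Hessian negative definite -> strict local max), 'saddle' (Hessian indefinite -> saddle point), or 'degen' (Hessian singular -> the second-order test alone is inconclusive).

Compute the Hessian H = grad^2 f:
  H = [[-11, 2], [2, -4]]
Verify stationarity: grad f(x*) = H x* + g = (0, 0).
Eigenvalues of H: -11.5311, -3.4689.
Both eigenvalues < 0, so H is negative definite -> x* is a strict local max.

max


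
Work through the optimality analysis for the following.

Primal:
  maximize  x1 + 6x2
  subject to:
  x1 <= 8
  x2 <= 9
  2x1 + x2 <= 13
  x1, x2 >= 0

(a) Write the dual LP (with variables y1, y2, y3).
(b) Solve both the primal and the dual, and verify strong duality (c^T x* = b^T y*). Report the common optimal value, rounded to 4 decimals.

The standard primal-dual pair for 'max c^T x s.t. A x <= b, x >= 0' is:
  Dual:  min b^T y  s.t.  A^T y >= c,  y >= 0.

So the dual LP is:
  minimize  8y1 + 9y2 + 13y3
  subject to:
    y1 + 2y3 >= 1
    y2 + y3 >= 6
    y1, y2, y3 >= 0

Solving the primal: x* = (2, 9).
  primal value c^T x* = 56.
Solving the dual: y* = (0, 5.5, 0.5).
  dual value b^T y* = 56.
Strong duality: c^T x* = b^T y*. Confirmed.

56


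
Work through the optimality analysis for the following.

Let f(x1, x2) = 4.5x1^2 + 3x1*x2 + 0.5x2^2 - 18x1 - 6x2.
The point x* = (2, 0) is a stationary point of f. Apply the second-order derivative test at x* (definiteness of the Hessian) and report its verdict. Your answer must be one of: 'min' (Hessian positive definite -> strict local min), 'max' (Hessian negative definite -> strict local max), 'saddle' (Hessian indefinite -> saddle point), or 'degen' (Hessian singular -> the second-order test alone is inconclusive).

Compute the Hessian H = grad^2 f:
  H = [[9, 3], [3, 1]]
Verify stationarity: grad f(x*) = H x* + g = (0, 0).
Eigenvalues of H: 0, 10.
H has a zero eigenvalue (singular; positive semidefinite but not definite), so H is neither positive definite, negative definite, nor indefinite. The second-order test alone is inconclusive -> degen.
(Indeed, f is constant along the null direction of H through x*, so x* is not a strict local extremum.)

degen


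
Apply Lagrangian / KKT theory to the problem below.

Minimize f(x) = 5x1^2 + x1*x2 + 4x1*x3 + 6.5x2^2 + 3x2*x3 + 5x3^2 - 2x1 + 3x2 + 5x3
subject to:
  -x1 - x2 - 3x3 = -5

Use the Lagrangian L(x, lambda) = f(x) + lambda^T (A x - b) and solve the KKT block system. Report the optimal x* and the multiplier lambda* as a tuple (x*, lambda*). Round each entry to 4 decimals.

Form the Lagrangian:
  L(x, lambda) = (1/2) x^T Q x + c^T x + lambda^T (A x - b)
Stationarity (grad_x L = 0): Q x + c + A^T lambda = 0.
Primal feasibility: A x = b.

This gives the KKT block system:
  [ Q   A^T ] [ x     ]   [-c ]
  [ A    0  ] [ lambda ] = [ b ]

Solving the linear system:
  x*      = (0.3011, -0.0587, 1.5859)
  lambda* = (7.2957)
  f(x*)   = 21.8147

x* = (0.3011, -0.0587, 1.5859), lambda* = (7.2957)


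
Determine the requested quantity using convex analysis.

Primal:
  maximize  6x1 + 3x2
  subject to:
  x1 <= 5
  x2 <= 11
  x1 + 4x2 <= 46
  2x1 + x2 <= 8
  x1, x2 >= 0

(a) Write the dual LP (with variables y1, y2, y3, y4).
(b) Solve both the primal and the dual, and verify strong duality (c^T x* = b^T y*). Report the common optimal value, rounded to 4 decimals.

The standard primal-dual pair for 'max c^T x s.t. A x <= b, x >= 0' is:
  Dual:  min b^T y  s.t.  A^T y >= c,  y >= 0.

So the dual LP is:
  minimize  5y1 + 11y2 + 46y3 + 8y4
  subject to:
    y1 + y3 + 2y4 >= 6
    y2 + 4y3 + y4 >= 3
    y1, y2, y3, y4 >= 0

Solving the primal: x* = (4, 0).
  primal value c^T x* = 24.
Solving the dual: y* = (0, 0, 0, 3).
  dual value b^T y* = 24.
Strong duality: c^T x* = b^T y*. Confirmed.

24


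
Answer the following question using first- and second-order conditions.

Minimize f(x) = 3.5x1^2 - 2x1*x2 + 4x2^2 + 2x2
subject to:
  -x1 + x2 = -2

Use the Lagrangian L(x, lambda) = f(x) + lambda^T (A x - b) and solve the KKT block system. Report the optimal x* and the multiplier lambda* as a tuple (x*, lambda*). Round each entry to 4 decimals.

Form the Lagrangian:
  L(x, lambda) = (1/2) x^T Q x + c^T x + lambda^T (A x - b)
Stationarity (grad_x L = 0): Q x + c + A^T lambda = 0.
Primal feasibility: A x = b.

This gives the KKT block system:
  [ Q   A^T ] [ x     ]   [-c ]
  [ A    0  ] [ lambda ] = [ b ]

Solving the linear system:
  x*      = (0.9091, -1.0909)
  lambda* = (8.5455)
  f(x*)   = 7.4545

x* = (0.9091, -1.0909), lambda* = (8.5455)


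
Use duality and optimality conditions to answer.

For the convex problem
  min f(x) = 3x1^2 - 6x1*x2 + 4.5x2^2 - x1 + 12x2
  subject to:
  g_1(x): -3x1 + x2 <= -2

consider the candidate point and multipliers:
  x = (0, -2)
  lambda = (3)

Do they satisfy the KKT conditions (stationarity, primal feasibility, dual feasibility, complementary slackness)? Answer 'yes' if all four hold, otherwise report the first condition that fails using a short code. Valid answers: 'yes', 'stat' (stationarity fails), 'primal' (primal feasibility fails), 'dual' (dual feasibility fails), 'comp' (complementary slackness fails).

Gradient of f: grad f(x) = Q x + c = (11, -6)
Constraint values g_i(x) = a_i^T x - b_i:
  g_1((0, -2)) = 0
Stationarity residual: grad f(x) + sum_i lambda_i a_i = (2, -3)
  -> stationarity FAILS
Primal feasibility (all g_i <= 0): OK
Dual feasibility (all lambda_i >= 0): OK
Complementary slackness (lambda_i * g_i(x) = 0 for all i): OK

Verdict: the first failing condition is stationarity -> stat.

stat


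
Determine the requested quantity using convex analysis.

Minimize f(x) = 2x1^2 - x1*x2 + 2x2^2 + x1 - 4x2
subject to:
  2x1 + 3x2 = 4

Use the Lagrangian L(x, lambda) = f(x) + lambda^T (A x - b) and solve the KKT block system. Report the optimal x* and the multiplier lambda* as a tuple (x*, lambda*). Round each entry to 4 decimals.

Form the Lagrangian:
  L(x, lambda) = (1/2) x^T Q x + c^T x + lambda^T (A x - b)
Stationarity (grad_x L = 0): Q x + c + A^T lambda = 0.
Primal feasibility: A x = b.

This gives the KKT block system:
  [ Q   A^T ] [ x     ]   [-c ]
  [ A    0  ] [ lambda ] = [ b ]

Solving the linear system:
  x*      = (0.1719, 1.2188)
  lambda* = (-0.2344)
  f(x*)   = -1.8828

x* = (0.1719, 1.2188), lambda* = (-0.2344)


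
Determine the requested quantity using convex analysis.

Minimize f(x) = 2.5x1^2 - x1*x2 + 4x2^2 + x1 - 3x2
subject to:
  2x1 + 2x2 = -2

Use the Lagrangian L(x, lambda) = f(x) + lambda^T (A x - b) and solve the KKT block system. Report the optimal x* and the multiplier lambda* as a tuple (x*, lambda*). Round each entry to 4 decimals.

Form the Lagrangian:
  L(x, lambda) = (1/2) x^T Q x + c^T x + lambda^T (A x - b)
Stationarity (grad_x L = 0): Q x + c + A^T lambda = 0.
Primal feasibility: A x = b.

This gives the KKT block system:
  [ Q   A^T ] [ x     ]   [-c ]
  [ A    0  ] [ lambda ] = [ b ]

Solving the linear system:
  x*      = (-0.8667, -0.1333)
  lambda* = (1.6)
  f(x*)   = 1.3667

x* = (-0.8667, -0.1333), lambda* = (1.6)


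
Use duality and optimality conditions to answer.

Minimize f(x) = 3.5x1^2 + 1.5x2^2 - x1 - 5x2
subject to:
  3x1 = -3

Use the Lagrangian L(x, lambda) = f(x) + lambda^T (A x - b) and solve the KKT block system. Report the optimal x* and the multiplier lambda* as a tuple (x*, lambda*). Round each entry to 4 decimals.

Form the Lagrangian:
  L(x, lambda) = (1/2) x^T Q x + c^T x + lambda^T (A x - b)
Stationarity (grad_x L = 0): Q x + c + A^T lambda = 0.
Primal feasibility: A x = b.

This gives the KKT block system:
  [ Q   A^T ] [ x     ]   [-c ]
  [ A    0  ] [ lambda ] = [ b ]

Solving the linear system:
  x*      = (-1, 1.6667)
  lambda* = (2.6667)
  f(x*)   = 0.3333

x* = (-1, 1.6667), lambda* = (2.6667)


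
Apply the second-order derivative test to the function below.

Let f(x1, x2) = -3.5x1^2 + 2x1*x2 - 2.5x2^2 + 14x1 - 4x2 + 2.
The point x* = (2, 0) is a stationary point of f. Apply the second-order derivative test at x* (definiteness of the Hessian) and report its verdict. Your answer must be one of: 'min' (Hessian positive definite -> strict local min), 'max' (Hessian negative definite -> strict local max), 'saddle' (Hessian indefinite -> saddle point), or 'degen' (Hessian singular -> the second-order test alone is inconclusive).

Compute the Hessian H = grad^2 f:
  H = [[-7, 2], [2, -5]]
Verify stationarity: grad f(x*) = H x* + g = (0, 0).
Eigenvalues of H: -8.2361, -3.7639.
Both eigenvalues < 0, so H is negative definite -> x* is a strict local max.

max


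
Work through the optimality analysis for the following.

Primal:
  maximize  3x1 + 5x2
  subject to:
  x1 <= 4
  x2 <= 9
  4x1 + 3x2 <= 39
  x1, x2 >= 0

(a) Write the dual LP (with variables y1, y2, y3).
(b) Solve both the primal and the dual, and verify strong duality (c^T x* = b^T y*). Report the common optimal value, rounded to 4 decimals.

The standard primal-dual pair for 'max c^T x s.t. A x <= b, x >= 0' is:
  Dual:  min b^T y  s.t.  A^T y >= c,  y >= 0.

So the dual LP is:
  minimize  4y1 + 9y2 + 39y3
  subject to:
    y1 + 4y3 >= 3
    y2 + 3y3 >= 5
    y1, y2, y3 >= 0

Solving the primal: x* = (3, 9).
  primal value c^T x* = 54.
Solving the dual: y* = (0, 2.75, 0.75).
  dual value b^T y* = 54.
Strong duality: c^T x* = b^T y*. Confirmed.

54


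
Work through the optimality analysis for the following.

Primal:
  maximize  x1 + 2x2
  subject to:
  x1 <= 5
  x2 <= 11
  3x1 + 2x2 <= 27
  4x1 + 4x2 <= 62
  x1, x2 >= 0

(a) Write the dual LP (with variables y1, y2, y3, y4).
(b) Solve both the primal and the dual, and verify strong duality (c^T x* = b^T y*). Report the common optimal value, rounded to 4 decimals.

The standard primal-dual pair for 'max c^T x s.t. A x <= b, x >= 0' is:
  Dual:  min b^T y  s.t.  A^T y >= c,  y >= 0.

So the dual LP is:
  minimize  5y1 + 11y2 + 27y3 + 62y4
  subject to:
    y1 + 3y3 + 4y4 >= 1
    y2 + 2y3 + 4y4 >= 2
    y1, y2, y3, y4 >= 0

Solving the primal: x* = (1.6667, 11).
  primal value c^T x* = 23.6667.
Solving the dual: y* = (0, 1.3333, 0.3333, 0).
  dual value b^T y* = 23.6667.
Strong duality: c^T x* = b^T y*. Confirmed.

23.6667


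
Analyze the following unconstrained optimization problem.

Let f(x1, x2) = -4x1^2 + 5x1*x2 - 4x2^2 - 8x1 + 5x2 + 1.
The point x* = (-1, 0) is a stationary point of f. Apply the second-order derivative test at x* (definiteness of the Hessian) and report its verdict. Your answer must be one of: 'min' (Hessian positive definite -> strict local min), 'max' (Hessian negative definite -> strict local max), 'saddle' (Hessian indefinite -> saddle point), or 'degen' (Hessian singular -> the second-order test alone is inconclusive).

Compute the Hessian H = grad^2 f:
  H = [[-8, 5], [5, -8]]
Verify stationarity: grad f(x*) = H x* + g = (0, 0).
Eigenvalues of H: -13, -3.
Both eigenvalues < 0, so H is negative definite -> x* is a strict local max.

max


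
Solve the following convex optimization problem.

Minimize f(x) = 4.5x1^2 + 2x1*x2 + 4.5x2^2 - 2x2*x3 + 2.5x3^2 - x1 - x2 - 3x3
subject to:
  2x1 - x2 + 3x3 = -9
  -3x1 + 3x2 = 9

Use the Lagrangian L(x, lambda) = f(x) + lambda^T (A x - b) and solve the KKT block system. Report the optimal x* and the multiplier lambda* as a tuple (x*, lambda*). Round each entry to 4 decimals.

Form the Lagrangian:
  L(x, lambda) = (1/2) x^T Q x + c^T x + lambda^T (A x - b)
Stationarity (grad_x L = 0): Q x + c + A^T lambda = 0.
Primal feasibility: A x = b.

This gives the KKT block system:
  [ Q   A^T ] [ x     ]   [-c ]
  [ A    0  ] [ lambda ] = [ b ]

Solving the linear system:
  x*      = (-1.7302, 1.2698, -1.4233)
  lambda* = (4.2186, -1.8651)
  f(x*)   = 29.7419

x* = (-1.7302, 1.2698, -1.4233), lambda* = (4.2186, -1.8651)


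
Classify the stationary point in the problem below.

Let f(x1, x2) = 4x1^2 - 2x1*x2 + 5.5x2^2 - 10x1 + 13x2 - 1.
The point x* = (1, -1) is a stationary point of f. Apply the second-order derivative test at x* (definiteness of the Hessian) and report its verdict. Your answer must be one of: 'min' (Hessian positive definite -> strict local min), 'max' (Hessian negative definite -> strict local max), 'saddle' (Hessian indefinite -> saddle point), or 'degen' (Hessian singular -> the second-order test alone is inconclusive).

Compute the Hessian H = grad^2 f:
  H = [[8, -2], [-2, 11]]
Verify stationarity: grad f(x*) = H x* + g = (0, 0).
Eigenvalues of H: 7, 12.
Both eigenvalues > 0, so H is positive definite -> x* is a strict local min.

min


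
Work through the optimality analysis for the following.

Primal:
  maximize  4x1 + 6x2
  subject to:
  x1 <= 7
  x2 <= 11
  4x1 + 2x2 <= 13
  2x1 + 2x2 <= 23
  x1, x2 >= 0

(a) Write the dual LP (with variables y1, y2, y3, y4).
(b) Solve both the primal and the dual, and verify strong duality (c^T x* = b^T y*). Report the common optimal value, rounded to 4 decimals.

The standard primal-dual pair for 'max c^T x s.t. A x <= b, x >= 0' is:
  Dual:  min b^T y  s.t.  A^T y >= c,  y >= 0.

So the dual LP is:
  minimize  7y1 + 11y2 + 13y3 + 23y4
  subject to:
    y1 + 4y3 + 2y4 >= 4
    y2 + 2y3 + 2y4 >= 6
    y1, y2, y3, y4 >= 0

Solving the primal: x* = (0, 6.5).
  primal value c^T x* = 39.
Solving the dual: y* = (0, 0, 3, 0).
  dual value b^T y* = 39.
Strong duality: c^T x* = b^T y*. Confirmed.

39


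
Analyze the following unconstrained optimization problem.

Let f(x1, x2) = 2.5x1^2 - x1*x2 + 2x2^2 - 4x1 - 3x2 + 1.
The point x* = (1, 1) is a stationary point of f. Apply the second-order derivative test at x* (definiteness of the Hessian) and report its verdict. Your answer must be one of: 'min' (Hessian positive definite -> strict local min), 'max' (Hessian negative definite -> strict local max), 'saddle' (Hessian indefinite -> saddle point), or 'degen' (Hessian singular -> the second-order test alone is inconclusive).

Compute the Hessian H = grad^2 f:
  H = [[5, -1], [-1, 4]]
Verify stationarity: grad f(x*) = H x* + g = (0, 0).
Eigenvalues of H: 3.382, 5.618.
Both eigenvalues > 0, so H is positive definite -> x* is a strict local min.

min


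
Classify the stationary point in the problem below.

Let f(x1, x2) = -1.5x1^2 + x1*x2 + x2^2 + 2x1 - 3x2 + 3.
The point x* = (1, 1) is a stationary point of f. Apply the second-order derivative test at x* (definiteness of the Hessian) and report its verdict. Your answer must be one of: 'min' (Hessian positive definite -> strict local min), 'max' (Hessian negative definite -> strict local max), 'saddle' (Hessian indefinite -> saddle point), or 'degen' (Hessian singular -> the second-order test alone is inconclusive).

Compute the Hessian H = grad^2 f:
  H = [[-3, 1], [1, 2]]
Verify stationarity: grad f(x*) = H x* + g = (0, 0).
Eigenvalues of H: -3.1926, 2.1926.
Eigenvalues have mixed signs, so H is indefinite -> x* is a saddle point.

saddle


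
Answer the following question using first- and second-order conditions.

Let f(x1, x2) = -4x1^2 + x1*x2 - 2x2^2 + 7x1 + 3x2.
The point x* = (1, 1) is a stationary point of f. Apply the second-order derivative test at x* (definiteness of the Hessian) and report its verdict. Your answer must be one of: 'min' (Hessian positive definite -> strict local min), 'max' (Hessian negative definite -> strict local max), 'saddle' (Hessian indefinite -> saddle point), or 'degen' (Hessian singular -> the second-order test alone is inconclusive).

Compute the Hessian H = grad^2 f:
  H = [[-8, 1], [1, -4]]
Verify stationarity: grad f(x*) = H x* + g = (0, 0).
Eigenvalues of H: -8.2361, -3.7639.
Both eigenvalues < 0, so H is negative definite -> x* is a strict local max.

max


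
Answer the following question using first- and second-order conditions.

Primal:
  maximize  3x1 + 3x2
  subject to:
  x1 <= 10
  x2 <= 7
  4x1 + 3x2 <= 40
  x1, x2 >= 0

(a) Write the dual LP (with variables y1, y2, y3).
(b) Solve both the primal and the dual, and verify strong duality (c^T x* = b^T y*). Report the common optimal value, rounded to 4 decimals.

The standard primal-dual pair for 'max c^T x s.t. A x <= b, x >= 0' is:
  Dual:  min b^T y  s.t.  A^T y >= c,  y >= 0.

So the dual LP is:
  minimize  10y1 + 7y2 + 40y3
  subject to:
    y1 + 4y3 >= 3
    y2 + 3y3 >= 3
    y1, y2, y3 >= 0

Solving the primal: x* = (4.75, 7).
  primal value c^T x* = 35.25.
Solving the dual: y* = (0, 0.75, 0.75).
  dual value b^T y* = 35.25.
Strong duality: c^T x* = b^T y*. Confirmed.

35.25


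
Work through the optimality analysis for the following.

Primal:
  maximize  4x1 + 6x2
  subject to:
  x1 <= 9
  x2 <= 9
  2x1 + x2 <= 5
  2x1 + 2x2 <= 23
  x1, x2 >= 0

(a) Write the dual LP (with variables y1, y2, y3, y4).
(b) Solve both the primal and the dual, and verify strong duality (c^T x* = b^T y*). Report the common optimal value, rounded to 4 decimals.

The standard primal-dual pair for 'max c^T x s.t. A x <= b, x >= 0' is:
  Dual:  min b^T y  s.t.  A^T y >= c,  y >= 0.

So the dual LP is:
  minimize  9y1 + 9y2 + 5y3 + 23y4
  subject to:
    y1 + 2y3 + 2y4 >= 4
    y2 + y3 + 2y4 >= 6
    y1, y2, y3, y4 >= 0

Solving the primal: x* = (0, 5).
  primal value c^T x* = 30.
Solving the dual: y* = (0, 0, 6, 0).
  dual value b^T y* = 30.
Strong duality: c^T x* = b^T y*. Confirmed.

30


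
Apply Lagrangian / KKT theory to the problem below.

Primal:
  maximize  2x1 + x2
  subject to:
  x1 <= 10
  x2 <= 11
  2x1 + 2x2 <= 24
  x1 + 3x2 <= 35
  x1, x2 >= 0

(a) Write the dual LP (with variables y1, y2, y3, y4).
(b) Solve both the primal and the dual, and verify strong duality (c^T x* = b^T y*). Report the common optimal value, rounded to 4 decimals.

The standard primal-dual pair for 'max c^T x s.t. A x <= b, x >= 0' is:
  Dual:  min b^T y  s.t.  A^T y >= c,  y >= 0.

So the dual LP is:
  minimize  10y1 + 11y2 + 24y3 + 35y4
  subject to:
    y1 + 2y3 + y4 >= 2
    y2 + 2y3 + 3y4 >= 1
    y1, y2, y3, y4 >= 0

Solving the primal: x* = (10, 2).
  primal value c^T x* = 22.
Solving the dual: y* = (1, 0, 0.5, 0).
  dual value b^T y* = 22.
Strong duality: c^T x* = b^T y*. Confirmed.

22


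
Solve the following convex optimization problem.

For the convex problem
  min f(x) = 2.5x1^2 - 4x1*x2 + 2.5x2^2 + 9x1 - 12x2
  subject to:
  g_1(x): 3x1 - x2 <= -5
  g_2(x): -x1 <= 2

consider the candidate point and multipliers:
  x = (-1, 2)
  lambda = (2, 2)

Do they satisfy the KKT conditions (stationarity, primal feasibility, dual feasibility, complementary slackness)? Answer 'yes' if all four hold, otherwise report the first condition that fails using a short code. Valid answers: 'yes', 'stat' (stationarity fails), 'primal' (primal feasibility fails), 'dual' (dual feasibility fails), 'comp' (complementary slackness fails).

Gradient of f: grad f(x) = Q x + c = (-4, 2)
Constraint values g_i(x) = a_i^T x - b_i:
  g_1((-1, 2)) = 0
  g_2((-1, 2)) = -1
Stationarity residual: grad f(x) + sum_i lambda_i a_i = (0, 0)
  -> stationarity OK
Primal feasibility (all g_i <= 0): OK
Dual feasibility (all lambda_i >= 0): OK
Complementary slackness (lambda_i * g_i(x) = 0 for all i): FAILS

Verdict: the first failing condition is complementary_slackness -> comp.

comp


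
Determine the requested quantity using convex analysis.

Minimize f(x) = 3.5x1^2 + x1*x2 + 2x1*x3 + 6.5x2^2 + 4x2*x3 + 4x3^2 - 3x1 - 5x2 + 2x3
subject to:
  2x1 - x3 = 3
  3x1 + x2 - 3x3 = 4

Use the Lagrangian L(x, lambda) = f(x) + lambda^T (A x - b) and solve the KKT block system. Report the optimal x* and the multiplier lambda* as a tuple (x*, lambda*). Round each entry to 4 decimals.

Form the Lagrangian:
  L(x, lambda) = (1/2) x^T Q x + c^T x + lambda^T (A x - b)
Stationarity (grad_x L = 0): Q x + c + A^T lambda = 0.
Primal feasibility: A x = b.

This gives the KKT block system:
  [ Q   A^T ] [ x     ]   [-c ]
  [ A    0  ] [ lambda ] = [ b ]

Solving the linear system:
  x*      = (1.578, -0.2661, 0.156)
  lambda* = (-13.4312, 6.2569)
  f(x*)   = 6.0872

x* = (1.578, -0.2661, 0.156), lambda* = (-13.4312, 6.2569)


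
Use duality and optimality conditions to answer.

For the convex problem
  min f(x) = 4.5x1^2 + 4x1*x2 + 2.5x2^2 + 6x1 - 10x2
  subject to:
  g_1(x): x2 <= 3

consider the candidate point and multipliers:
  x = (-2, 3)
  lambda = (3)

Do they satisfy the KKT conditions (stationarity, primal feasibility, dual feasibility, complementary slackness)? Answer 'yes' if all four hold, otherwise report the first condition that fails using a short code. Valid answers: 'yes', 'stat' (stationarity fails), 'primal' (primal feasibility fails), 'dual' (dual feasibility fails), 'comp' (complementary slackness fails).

Gradient of f: grad f(x) = Q x + c = (0, -3)
Constraint values g_i(x) = a_i^T x - b_i:
  g_1((-2, 3)) = 0
Stationarity residual: grad f(x) + sum_i lambda_i a_i = (0, 0)
  -> stationarity OK
Primal feasibility (all g_i <= 0): OK
Dual feasibility (all lambda_i >= 0): OK
Complementary slackness (lambda_i * g_i(x) = 0 for all i): OK

Verdict: yes, KKT holds.

yes


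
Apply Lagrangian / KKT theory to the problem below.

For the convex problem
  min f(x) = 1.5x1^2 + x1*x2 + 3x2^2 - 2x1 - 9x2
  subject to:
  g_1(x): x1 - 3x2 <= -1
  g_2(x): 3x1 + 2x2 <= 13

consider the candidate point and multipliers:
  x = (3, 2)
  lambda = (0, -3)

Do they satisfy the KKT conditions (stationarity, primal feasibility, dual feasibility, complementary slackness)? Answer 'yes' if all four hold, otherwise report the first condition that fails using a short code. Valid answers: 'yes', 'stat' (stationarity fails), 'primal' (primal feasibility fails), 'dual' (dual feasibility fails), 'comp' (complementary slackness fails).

Gradient of f: grad f(x) = Q x + c = (9, 6)
Constraint values g_i(x) = a_i^T x - b_i:
  g_1((3, 2)) = -2
  g_2((3, 2)) = 0
Stationarity residual: grad f(x) + sum_i lambda_i a_i = (0, 0)
  -> stationarity OK
Primal feasibility (all g_i <= 0): OK
Dual feasibility (all lambda_i >= 0): FAILS
Complementary slackness (lambda_i * g_i(x) = 0 for all i): OK

Verdict: the first failing condition is dual_feasibility -> dual.

dual


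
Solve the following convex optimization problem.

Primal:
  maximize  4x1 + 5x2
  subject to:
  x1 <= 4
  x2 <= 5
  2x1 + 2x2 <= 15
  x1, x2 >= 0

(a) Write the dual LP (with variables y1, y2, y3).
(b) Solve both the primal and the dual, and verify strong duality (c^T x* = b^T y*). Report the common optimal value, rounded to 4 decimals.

The standard primal-dual pair for 'max c^T x s.t. A x <= b, x >= 0' is:
  Dual:  min b^T y  s.t.  A^T y >= c,  y >= 0.

So the dual LP is:
  minimize  4y1 + 5y2 + 15y3
  subject to:
    y1 + 2y3 >= 4
    y2 + 2y3 >= 5
    y1, y2, y3 >= 0

Solving the primal: x* = (2.5, 5).
  primal value c^T x* = 35.
Solving the dual: y* = (0, 1, 2).
  dual value b^T y* = 35.
Strong duality: c^T x* = b^T y*. Confirmed.

35


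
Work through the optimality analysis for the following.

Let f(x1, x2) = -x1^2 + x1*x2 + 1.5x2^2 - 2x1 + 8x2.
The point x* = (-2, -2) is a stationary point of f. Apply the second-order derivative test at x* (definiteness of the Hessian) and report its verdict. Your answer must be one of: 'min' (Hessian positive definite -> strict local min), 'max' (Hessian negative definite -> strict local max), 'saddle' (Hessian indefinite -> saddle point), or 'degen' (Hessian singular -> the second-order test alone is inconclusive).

Compute the Hessian H = grad^2 f:
  H = [[-2, 1], [1, 3]]
Verify stationarity: grad f(x*) = H x* + g = (0, 0).
Eigenvalues of H: -2.1926, 3.1926.
Eigenvalues have mixed signs, so H is indefinite -> x* is a saddle point.

saddle


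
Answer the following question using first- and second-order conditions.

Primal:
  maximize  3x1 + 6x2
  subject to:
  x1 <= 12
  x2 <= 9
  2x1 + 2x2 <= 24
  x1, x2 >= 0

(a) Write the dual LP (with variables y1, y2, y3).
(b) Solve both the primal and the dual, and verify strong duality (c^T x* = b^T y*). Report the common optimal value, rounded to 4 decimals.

The standard primal-dual pair for 'max c^T x s.t. A x <= b, x >= 0' is:
  Dual:  min b^T y  s.t.  A^T y >= c,  y >= 0.

So the dual LP is:
  minimize  12y1 + 9y2 + 24y3
  subject to:
    y1 + 2y3 >= 3
    y2 + 2y3 >= 6
    y1, y2, y3 >= 0

Solving the primal: x* = (3, 9).
  primal value c^T x* = 63.
Solving the dual: y* = (0, 3, 1.5).
  dual value b^T y* = 63.
Strong duality: c^T x* = b^T y*. Confirmed.

63


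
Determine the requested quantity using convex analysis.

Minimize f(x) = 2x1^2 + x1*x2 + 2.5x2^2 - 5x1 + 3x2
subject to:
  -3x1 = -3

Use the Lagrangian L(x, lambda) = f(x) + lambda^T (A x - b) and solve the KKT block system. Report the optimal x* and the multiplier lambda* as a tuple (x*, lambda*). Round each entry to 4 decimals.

Form the Lagrangian:
  L(x, lambda) = (1/2) x^T Q x + c^T x + lambda^T (A x - b)
Stationarity (grad_x L = 0): Q x + c + A^T lambda = 0.
Primal feasibility: A x = b.

This gives the KKT block system:
  [ Q   A^T ] [ x     ]   [-c ]
  [ A    0  ] [ lambda ] = [ b ]

Solving the linear system:
  x*      = (1, -0.8)
  lambda* = (-0.6)
  f(x*)   = -4.6

x* = (1, -0.8), lambda* = (-0.6)


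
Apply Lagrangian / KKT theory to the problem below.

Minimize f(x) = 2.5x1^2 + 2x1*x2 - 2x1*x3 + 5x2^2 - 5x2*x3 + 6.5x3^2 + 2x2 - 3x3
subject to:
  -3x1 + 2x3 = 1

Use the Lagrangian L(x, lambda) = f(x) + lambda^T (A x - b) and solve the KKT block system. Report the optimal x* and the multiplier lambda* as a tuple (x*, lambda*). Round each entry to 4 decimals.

Form the Lagrangian:
  L(x, lambda) = (1/2) x^T Q x + c^T x + lambda^T (A x - b)
Stationarity (grad_x L = 0): Q x + c + A^T lambda = 0.
Primal feasibility: A x = b.

This gives the KKT block system:
  [ Q   A^T ] [ x     ]   [-c ]
  [ A    0  ] [ lambda ] = [ b ]

Solving the linear system:
  x*      = (-0.1576, -0.0367, 0.2636)
  lambda* = (-0.4628)
  f(x*)   = -0.2007

x* = (-0.1576, -0.0367, 0.2636), lambda* = (-0.4628)


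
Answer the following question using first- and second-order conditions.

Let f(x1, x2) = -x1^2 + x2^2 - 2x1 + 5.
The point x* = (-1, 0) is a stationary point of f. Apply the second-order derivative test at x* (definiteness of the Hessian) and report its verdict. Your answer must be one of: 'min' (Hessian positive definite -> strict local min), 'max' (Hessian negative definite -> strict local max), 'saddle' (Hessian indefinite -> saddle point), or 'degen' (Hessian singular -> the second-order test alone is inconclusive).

Compute the Hessian H = grad^2 f:
  H = [[-2, 0], [0, 2]]
Verify stationarity: grad f(x*) = H x* + g = (0, 0).
Eigenvalues of H: -2, 2.
Eigenvalues have mixed signs, so H is indefinite -> x* is a saddle point.

saddle


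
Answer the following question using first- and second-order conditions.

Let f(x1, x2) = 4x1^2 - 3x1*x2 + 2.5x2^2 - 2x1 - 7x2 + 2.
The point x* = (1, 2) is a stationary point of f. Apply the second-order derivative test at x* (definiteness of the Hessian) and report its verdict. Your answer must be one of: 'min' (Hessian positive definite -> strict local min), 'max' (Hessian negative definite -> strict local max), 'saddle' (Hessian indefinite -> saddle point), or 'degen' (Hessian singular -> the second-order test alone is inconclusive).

Compute the Hessian H = grad^2 f:
  H = [[8, -3], [-3, 5]]
Verify stationarity: grad f(x*) = H x* + g = (0, 0).
Eigenvalues of H: 3.1459, 9.8541.
Both eigenvalues > 0, so H is positive definite -> x* is a strict local min.

min


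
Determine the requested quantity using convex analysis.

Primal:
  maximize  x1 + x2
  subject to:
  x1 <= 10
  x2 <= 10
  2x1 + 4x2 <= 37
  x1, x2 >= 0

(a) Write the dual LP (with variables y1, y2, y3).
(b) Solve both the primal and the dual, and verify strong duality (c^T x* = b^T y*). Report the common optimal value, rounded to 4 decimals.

The standard primal-dual pair for 'max c^T x s.t. A x <= b, x >= 0' is:
  Dual:  min b^T y  s.t.  A^T y >= c,  y >= 0.

So the dual LP is:
  minimize  10y1 + 10y2 + 37y3
  subject to:
    y1 + 2y3 >= 1
    y2 + 4y3 >= 1
    y1, y2, y3 >= 0

Solving the primal: x* = (10, 4.25).
  primal value c^T x* = 14.25.
Solving the dual: y* = (0.5, 0, 0.25).
  dual value b^T y* = 14.25.
Strong duality: c^T x* = b^T y*. Confirmed.

14.25


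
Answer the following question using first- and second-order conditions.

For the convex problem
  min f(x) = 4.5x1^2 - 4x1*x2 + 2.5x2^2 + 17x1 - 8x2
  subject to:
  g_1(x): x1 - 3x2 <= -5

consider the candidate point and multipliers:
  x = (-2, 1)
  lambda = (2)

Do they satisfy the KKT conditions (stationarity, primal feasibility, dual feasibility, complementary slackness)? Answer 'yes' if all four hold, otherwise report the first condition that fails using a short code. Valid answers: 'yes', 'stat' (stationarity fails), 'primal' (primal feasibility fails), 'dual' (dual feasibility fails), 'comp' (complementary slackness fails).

Gradient of f: grad f(x) = Q x + c = (-5, 5)
Constraint values g_i(x) = a_i^T x - b_i:
  g_1((-2, 1)) = 0
Stationarity residual: grad f(x) + sum_i lambda_i a_i = (-3, -1)
  -> stationarity FAILS
Primal feasibility (all g_i <= 0): OK
Dual feasibility (all lambda_i >= 0): OK
Complementary slackness (lambda_i * g_i(x) = 0 for all i): OK

Verdict: the first failing condition is stationarity -> stat.

stat


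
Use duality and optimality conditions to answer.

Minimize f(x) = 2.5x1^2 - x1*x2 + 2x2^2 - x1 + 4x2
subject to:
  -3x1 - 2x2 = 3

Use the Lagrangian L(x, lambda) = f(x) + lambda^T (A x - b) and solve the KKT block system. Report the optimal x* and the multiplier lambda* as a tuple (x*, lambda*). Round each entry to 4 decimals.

Form the Lagrangian:
  L(x, lambda) = (1/2) x^T Q x + c^T x + lambda^T (A x - b)
Stationarity (grad_x L = 0): Q x + c + A^T lambda = 0.
Primal feasibility: A x = b.

This gives the KKT block system:
  [ Q   A^T ] [ x     ]   [-c ]
  [ A    0  ] [ lambda ] = [ b ]

Solving the linear system:
  x*      = (-0.2059, -1.1912)
  lambda* = (-0.2794)
  f(x*)   = -1.8603

x* = (-0.2059, -1.1912), lambda* = (-0.2794)


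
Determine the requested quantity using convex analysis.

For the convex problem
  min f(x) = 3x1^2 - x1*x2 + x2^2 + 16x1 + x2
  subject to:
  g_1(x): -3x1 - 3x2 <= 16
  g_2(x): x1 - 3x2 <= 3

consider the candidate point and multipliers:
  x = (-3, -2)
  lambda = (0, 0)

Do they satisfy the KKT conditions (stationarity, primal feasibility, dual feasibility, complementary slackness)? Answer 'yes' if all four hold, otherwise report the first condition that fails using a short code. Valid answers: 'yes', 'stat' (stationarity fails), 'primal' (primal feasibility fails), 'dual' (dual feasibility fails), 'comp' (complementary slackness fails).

Gradient of f: grad f(x) = Q x + c = (0, 0)
Constraint values g_i(x) = a_i^T x - b_i:
  g_1((-3, -2)) = -1
  g_2((-3, -2)) = 0
Stationarity residual: grad f(x) + sum_i lambda_i a_i = (0, 0)
  -> stationarity OK
Primal feasibility (all g_i <= 0): OK
Dual feasibility (all lambda_i >= 0): OK
Complementary slackness (lambda_i * g_i(x) = 0 for all i): OK

Verdict: yes, KKT holds.

yes


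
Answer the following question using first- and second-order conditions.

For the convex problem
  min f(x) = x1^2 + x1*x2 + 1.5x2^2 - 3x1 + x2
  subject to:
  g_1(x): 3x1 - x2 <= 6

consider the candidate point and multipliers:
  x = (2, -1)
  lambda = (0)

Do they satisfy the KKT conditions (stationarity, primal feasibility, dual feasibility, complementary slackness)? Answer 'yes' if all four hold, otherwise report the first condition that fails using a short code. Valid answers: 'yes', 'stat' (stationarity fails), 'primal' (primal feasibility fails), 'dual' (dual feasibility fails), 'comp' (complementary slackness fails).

Gradient of f: grad f(x) = Q x + c = (0, 0)
Constraint values g_i(x) = a_i^T x - b_i:
  g_1((2, -1)) = 1
Stationarity residual: grad f(x) + sum_i lambda_i a_i = (0, 0)
  -> stationarity OK
Primal feasibility (all g_i <= 0): FAILS
Dual feasibility (all lambda_i >= 0): OK
Complementary slackness (lambda_i * g_i(x) = 0 for all i): OK

Verdict: the first failing condition is primal_feasibility -> primal.

primal


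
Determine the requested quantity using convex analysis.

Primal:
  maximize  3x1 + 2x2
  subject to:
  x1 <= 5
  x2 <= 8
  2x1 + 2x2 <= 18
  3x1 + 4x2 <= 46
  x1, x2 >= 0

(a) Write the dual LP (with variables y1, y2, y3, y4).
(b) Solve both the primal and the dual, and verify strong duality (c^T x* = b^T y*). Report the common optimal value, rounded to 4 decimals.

The standard primal-dual pair for 'max c^T x s.t. A x <= b, x >= 0' is:
  Dual:  min b^T y  s.t.  A^T y >= c,  y >= 0.

So the dual LP is:
  minimize  5y1 + 8y2 + 18y3 + 46y4
  subject to:
    y1 + 2y3 + 3y4 >= 3
    y2 + 2y3 + 4y4 >= 2
    y1, y2, y3, y4 >= 0

Solving the primal: x* = (5, 4).
  primal value c^T x* = 23.
Solving the dual: y* = (1, 0, 1, 0).
  dual value b^T y* = 23.
Strong duality: c^T x* = b^T y*. Confirmed.

23


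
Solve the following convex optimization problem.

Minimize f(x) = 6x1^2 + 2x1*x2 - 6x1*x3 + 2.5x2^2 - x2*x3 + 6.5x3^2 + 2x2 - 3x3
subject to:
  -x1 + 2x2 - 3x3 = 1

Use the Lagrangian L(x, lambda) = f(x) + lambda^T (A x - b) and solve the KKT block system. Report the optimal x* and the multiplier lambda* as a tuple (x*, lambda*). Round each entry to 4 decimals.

Form the Lagrangian:
  L(x, lambda) = (1/2) x^T Q x + c^T x + lambda^T (A x - b)
Stationarity (grad_x L = 0): Q x + c + A^T lambda = 0.
Primal feasibility: A x = b.

This gives the KKT block system:
  [ Q   A^T ] [ x     ]   [-c ]
  [ A    0  ] [ lambda ] = [ b ]

Solving the linear system:
  x*      = (-0.2106, 0.169, -0.1505)
  lambda* = (-1.287)
  f(x*)   = 1.0382

x* = (-0.2106, 0.169, -0.1505), lambda* = (-1.287)
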